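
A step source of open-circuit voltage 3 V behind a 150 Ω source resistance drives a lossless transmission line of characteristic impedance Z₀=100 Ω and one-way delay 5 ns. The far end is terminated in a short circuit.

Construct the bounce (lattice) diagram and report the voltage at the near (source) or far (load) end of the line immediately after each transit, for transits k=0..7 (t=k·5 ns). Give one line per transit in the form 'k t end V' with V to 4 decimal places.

Γ_L=-1.000000, Γ_S=0.200000; launch V₁=3·100/250=1.200000
k=0 src: V=1.2000
k=1 load: inc=1.200000, refl=1.200000·-1.000000=-1.2000; V=0.000000+1.200000+-1.200000=0.0000
k=2 src: inc=-1.200000, refl=-1.200000·0.200000=-0.2400; V=1.200000+-1.200000+-0.240000=-0.2400
k=3 load: inc=-0.240000, refl=-0.240000·-1.000000=0.2400; V=0.000000+-0.240000+0.240000=0.0000
k=4 src: inc=0.240000, refl=0.240000·0.200000=0.0480; V=-0.240000+0.240000+0.048000=0.0480
k=5 load: inc=0.048000, refl=0.048000·-1.000000=-0.0480; V=0.000000+0.048000+-0.048000=0.0000
k=6 src: inc=-0.048000, refl=-0.048000·0.200000=-0.0096; V=0.048000+-0.048000+-0.009600=-0.0096
k=7 load: inc=-0.009600, refl=-0.009600·-1.000000=0.0096; V=0.000000+-0.009600+0.009600=0.0000

0 0 source 1.2000
1 5 load 0.0000
2 10 source -0.2400
3 15 load 0.0000
4 20 source 0.0480
5 25 load 0.0000
6 30 source -0.0096
7 35 load 0.0000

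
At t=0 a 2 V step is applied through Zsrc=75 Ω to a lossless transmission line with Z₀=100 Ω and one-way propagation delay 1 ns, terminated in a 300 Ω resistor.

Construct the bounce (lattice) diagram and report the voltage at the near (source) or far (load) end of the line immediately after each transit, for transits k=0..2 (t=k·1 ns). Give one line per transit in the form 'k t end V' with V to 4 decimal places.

0 0 source 1.1429
1 1 load 1.7143
2 2 source 1.6327

Γ_L=0.500000, Γ_S=-0.142857; launch V₁=2·100/175=1.142857
k=0 src: V=1.1429
k=1 load: inc=1.142857, refl=1.142857·0.500000=0.5714; V=0.000000+1.142857+0.571429=1.7143
k=2 src: inc=0.571429, refl=0.571429·-0.142857=-0.0816; V=1.142857+0.571429+-0.081633=1.6327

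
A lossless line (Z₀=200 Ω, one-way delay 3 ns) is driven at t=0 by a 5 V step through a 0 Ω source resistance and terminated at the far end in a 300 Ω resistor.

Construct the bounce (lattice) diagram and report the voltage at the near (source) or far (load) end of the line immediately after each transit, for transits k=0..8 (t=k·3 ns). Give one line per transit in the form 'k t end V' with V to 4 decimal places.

0 0 source 5.0000
1 3 load 6.0000
2 6 source 5.0000
3 9 load 4.8000
4 12 source 5.0000
5 15 load 5.0400
6 18 source 5.0000
7 21 load 4.9920
8 24 source 5.0000

Γ_L=0.200000, Γ_S=-1.000000; launch V₁=5·200/200=5.000000
k=0 src: V=5.0000
k=1 load: inc=5.000000, refl=5.000000·0.200000=1.0000; V=0.000000+5.000000+1.000000=6.0000
k=2 src: inc=1.000000, refl=1.000000·-1.000000=-1.0000; V=5.000000+1.000000+-1.000000=5.0000
k=3 load: inc=-1.000000, refl=-1.000000·0.200000=-0.2000; V=6.000000+-1.000000+-0.200000=4.8000
k=4 src: inc=-0.200000, refl=-0.200000·-1.000000=0.2000; V=5.000000+-0.200000+0.200000=5.0000
k=5 load: inc=0.200000, refl=0.200000·0.200000=0.0400; V=4.800000+0.200000+0.040000=5.0400
k=6 src: inc=0.040000, refl=0.040000·-1.000000=-0.0400; V=5.000000+0.040000+-0.040000=5.0000
k=7 load: inc=-0.040000, refl=-0.040000·0.200000=-0.0080; V=5.040000+-0.040000+-0.008000=4.9920
k=8 src: inc=-0.008000, refl=-0.008000·-1.000000=0.0080; V=5.000000+-0.008000+0.008000=5.0000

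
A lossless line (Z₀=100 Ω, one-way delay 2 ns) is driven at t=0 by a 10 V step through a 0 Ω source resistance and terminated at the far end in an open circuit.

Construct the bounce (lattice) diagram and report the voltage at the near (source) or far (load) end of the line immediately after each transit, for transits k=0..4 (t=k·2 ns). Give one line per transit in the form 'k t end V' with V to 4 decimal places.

Γ_L=1.000000, Γ_S=-1.000000; launch V₁=10·100/100=10.000000
k=0 src: V=10.0000
k=1 load: inc=10.000000, refl=10.000000·1.000000=10.0000; V=0.000000+10.000000+10.000000=20.0000
k=2 src: inc=10.000000, refl=10.000000·-1.000000=-10.0000; V=10.000000+10.000000+-10.000000=10.0000
k=3 load: inc=-10.000000, refl=-10.000000·1.000000=-10.0000; V=20.000000+-10.000000+-10.000000=0.0000
k=4 src: inc=-10.000000, refl=-10.000000·-1.000000=10.0000; V=10.000000+-10.000000+10.000000=10.0000

0 0 source 10.0000
1 2 load 20.0000
2 4 source 10.0000
3 6 load 0.0000
4 8 source 10.0000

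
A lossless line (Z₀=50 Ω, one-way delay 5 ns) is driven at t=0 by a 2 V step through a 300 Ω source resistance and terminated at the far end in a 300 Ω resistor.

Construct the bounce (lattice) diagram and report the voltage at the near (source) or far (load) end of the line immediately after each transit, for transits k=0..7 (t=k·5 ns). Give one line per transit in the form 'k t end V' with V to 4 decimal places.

Γ_L=0.714286, Γ_S=0.714286; launch V₁=2·50/350=0.285714
k=0 src: V=0.2857
k=1 load: inc=0.285714, refl=0.285714·0.714286=0.2041; V=0.000000+0.285714+0.204082=0.4898
k=2 src: inc=0.204082, refl=0.204082·0.714286=0.1458; V=0.285714+0.204082+0.145773=0.6356
k=3 load: inc=0.145773, refl=0.145773·0.714286=0.1041; V=0.489796+0.145773+0.104123=0.7397
k=4 src: inc=0.104123, refl=0.104123·0.714286=0.0744; V=0.635569+0.104123+0.074374=0.8141
k=5 load: inc=0.074374, refl=0.074374·0.714286=0.0531; V=0.739692+0.074374+0.053124=0.8672
k=6 src: inc=0.053124, refl=0.053124·0.714286=0.0379; V=0.814066+0.053124+0.037946=0.9051
k=7 load: inc=0.037946, refl=0.037946·0.714286=0.0271; V=0.867190+0.037946+0.027104=0.9322

0 0 source 0.2857
1 5 load 0.4898
2 10 source 0.6356
3 15 load 0.7397
4 20 source 0.8141
5 25 load 0.8672
6 30 source 0.9051
7 35 load 0.9322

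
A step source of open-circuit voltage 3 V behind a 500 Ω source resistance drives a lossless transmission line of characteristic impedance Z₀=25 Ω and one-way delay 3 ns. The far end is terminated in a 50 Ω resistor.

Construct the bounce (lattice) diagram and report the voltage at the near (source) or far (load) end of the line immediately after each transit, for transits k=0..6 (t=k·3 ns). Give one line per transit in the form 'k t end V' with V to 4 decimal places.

Γ_L=0.333333, Γ_S=0.904762; launch V₁=3·25/525=0.142857
k=0 src: V=0.1429
k=1 load: inc=0.142857, refl=0.142857·0.333333=0.0476; V=0.000000+0.142857+0.047619=0.1905
k=2 src: inc=0.047619, refl=0.047619·0.904762=0.0431; V=0.142857+0.047619+0.043084=0.2336
k=3 load: inc=0.043084, refl=0.043084·0.333333=0.0144; V=0.190476+0.043084+0.014361=0.2479
k=4 src: inc=0.014361, refl=0.014361·0.904762=0.0130; V=0.233560+0.014361+0.012994=0.2609
k=5 load: inc=0.012994, refl=0.012994·0.333333=0.0043; V=0.247921+0.012994+0.004331=0.2652
k=6 src: inc=0.004331, refl=0.004331·0.904762=0.0039; V=0.260915+0.004331+0.003919=0.2692

0 0 source 0.1429
1 3 load 0.1905
2 6 source 0.2336
3 9 load 0.2479
4 12 source 0.2609
5 15 load 0.2652
6 18 source 0.2692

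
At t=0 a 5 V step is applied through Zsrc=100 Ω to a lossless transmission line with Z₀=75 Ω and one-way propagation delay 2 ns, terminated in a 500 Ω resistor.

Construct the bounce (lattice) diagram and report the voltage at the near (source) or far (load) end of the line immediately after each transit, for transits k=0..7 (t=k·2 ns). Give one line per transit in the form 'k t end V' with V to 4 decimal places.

Γ_L=0.739130, Γ_S=0.142857; launch V₁=5·75/175=2.142857
k=0 src: V=2.1429
k=1 load: inc=2.142857, refl=2.142857·0.739130=1.5839; V=0.000000+2.142857+1.583851=3.7267
k=2 src: inc=1.583851, refl=1.583851·0.142857=0.2263; V=2.142857+1.583851+0.226264=3.9530
k=3 load: inc=0.226264, refl=0.226264·0.739130=0.1672; V=3.726708+0.226264+0.167239=4.1202
k=4 src: inc=0.167239, refl=0.167239·0.142857=0.0239; V=3.952972+0.167239+0.023891=4.1441
k=5 load: inc=0.023891, refl=0.023891·0.739130=0.0177; V=4.120211+0.023891+0.017659=4.1618
k=6 src: inc=0.017659, refl=0.017659·0.142857=0.0025; V=4.144103+0.017659+0.002523=4.1643
k=7 load: inc=0.002523, refl=0.002523·0.739130=0.0019; V=4.161761+0.002523+0.001865=4.1661

0 0 source 2.1429
1 2 load 3.7267
2 4 source 3.9530
3 6 load 4.1202
4 8 source 4.1441
5 10 load 4.1618
6 12 source 4.1643
7 14 load 4.1661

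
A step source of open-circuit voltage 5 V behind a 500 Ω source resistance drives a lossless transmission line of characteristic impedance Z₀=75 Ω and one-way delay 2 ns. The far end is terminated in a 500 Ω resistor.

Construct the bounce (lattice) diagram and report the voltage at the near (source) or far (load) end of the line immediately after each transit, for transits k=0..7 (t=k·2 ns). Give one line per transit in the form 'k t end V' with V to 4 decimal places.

Γ_L=0.739130, Γ_S=0.739130; launch V₁=5·75/575=0.652174
k=0 src: V=0.6522
k=1 load: inc=0.652174, refl=0.652174·0.739130=0.4820; V=0.000000+0.652174+0.482042=1.1342
k=2 src: inc=0.482042, refl=0.482042·0.739130=0.3563; V=0.652174+0.482042+0.356292=1.4905
k=3 load: inc=0.356292, refl=0.356292·0.739130=0.2633; V=1.134216+0.356292+0.263346=1.7539
k=4 src: inc=0.263346, refl=0.263346·0.739130=0.1946; V=1.490507+0.263346+0.194647=1.9485
k=5 load: inc=0.194647, refl=0.194647·0.739130=0.1439; V=1.753853+0.194647+0.143870=2.0924
k=6 src: inc=0.143870, refl=0.143870·0.739130=0.1063; V=1.948500+0.143870+0.106338=2.1987
k=7 load: inc=0.106338, refl=0.106338·0.739130=0.0786; V=2.092370+0.106338+0.078598=2.2773

0 0 source 0.6522
1 2 load 1.1342
2 4 source 1.4905
3 6 load 1.7539
4 8 source 1.9485
5 10 load 2.0924
6 12 source 2.1987
7 14 load 2.2773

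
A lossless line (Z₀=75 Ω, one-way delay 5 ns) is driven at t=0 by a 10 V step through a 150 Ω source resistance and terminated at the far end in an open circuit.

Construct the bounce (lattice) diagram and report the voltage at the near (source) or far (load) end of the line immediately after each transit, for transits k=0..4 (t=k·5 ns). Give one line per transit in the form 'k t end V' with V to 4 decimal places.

0 0 source 3.3333
1 5 load 6.6667
2 10 source 7.7778
3 15 load 8.8889
4 20 source 9.2593

Γ_L=1.000000, Γ_S=0.333333; launch V₁=10·75/225=3.333333
k=0 src: V=3.3333
k=1 load: inc=3.333333, refl=3.333333·1.000000=3.3333; V=0.000000+3.333333+3.333333=6.6667
k=2 src: inc=3.333333, refl=3.333333·0.333333=1.1111; V=3.333333+3.333333+1.111111=7.7778
k=3 load: inc=1.111111, refl=1.111111·1.000000=1.1111; V=6.666667+1.111111+1.111111=8.8889
k=4 src: inc=1.111111, refl=1.111111·0.333333=0.3704; V=7.777778+1.111111+0.370370=9.2593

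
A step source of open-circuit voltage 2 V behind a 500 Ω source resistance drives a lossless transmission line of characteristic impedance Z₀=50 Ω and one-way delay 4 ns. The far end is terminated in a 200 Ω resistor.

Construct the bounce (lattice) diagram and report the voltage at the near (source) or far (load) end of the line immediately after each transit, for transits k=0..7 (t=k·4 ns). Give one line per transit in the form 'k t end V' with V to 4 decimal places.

Γ_L=0.600000, Γ_S=0.818182; launch V₁=2·50/550=0.181818
k=0 src: V=0.1818
k=1 load: inc=0.181818, refl=0.181818·0.600000=0.1091; V=0.000000+0.181818+0.109091=0.2909
k=2 src: inc=0.109091, refl=0.109091·0.818182=0.0893; V=0.181818+0.109091+0.089256=0.3802
k=3 load: inc=0.089256, refl=0.089256·0.600000=0.0536; V=0.290909+0.089256+0.053554=0.4337
k=4 src: inc=0.053554, refl=0.053554·0.818182=0.0438; V=0.380165+0.053554+0.043817=0.4775
k=5 load: inc=0.043817, refl=0.043817·0.600000=0.0263; V=0.433719+0.043817+0.026290=0.5038
k=6 src: inc=0.026290, refl=0.026290·0.818182=0.0215; V=0.477536+0.026290+0.021510=0.5253
k=7 load: inc=0.021510, refl=0.021510·0.600000=0.0129; V=0.503826+0.021510+0.012906=0.5382

0 0 source 0.1818
1 4 load 0.2909
2 8 source 0.3802
3 12 load 0.4337
4 16 source 0.4775
5 20 load 0.5038
6 24 source 0.5253
7 28 load 0.5382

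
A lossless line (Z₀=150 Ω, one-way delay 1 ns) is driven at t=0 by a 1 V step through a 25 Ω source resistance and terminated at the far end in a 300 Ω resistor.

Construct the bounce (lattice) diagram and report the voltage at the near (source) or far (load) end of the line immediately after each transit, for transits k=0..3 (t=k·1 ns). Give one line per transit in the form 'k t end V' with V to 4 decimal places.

0 0 source 0.8571
1 1 load 1.1429
2 2 source 0.9388
3 3 load 0.8707

Γ_L=0.333333, Γ_S=-0.714286; launch V₁=1·150/175=0.857143
k=0 src: V=0.8571
k=1 load: inc=0.857143, refl=0.857143·0.333333=0.2857; V=0.000000+0.857143+0.285714=1.1429
k=2 src: inc=0.285714, refl=0.285714·-0.714286=-0.2041; V=0.857143+0.285714+-0.204082=0.9388
k=3 load: inc=-0.204082, refl=-0.204082·0.333333=-0.0680; V=1.142857+-0.204082+-0.068027=0.8707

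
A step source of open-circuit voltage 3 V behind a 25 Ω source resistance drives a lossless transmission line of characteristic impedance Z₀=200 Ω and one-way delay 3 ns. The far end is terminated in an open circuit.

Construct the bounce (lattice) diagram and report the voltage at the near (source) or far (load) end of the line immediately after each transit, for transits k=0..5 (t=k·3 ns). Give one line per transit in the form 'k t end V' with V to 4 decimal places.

0 0 source 2.6667
1 3 load 5.3333
2 6 source 3.2593
3 9 load 1.1852
4 12 source 2.7984
5 15 load 4.4115

Γ_L=1.000000, Γ_S=-0.777778; launch V₁=3·200/225=2.666667
k=0 src: V=2.6667
k=1 load: inc=2.666667, refl=2.666667·1.000000=2.6667; V=0.000000+2.666667+2.666667=5.3333
k=2 src: inc=2.666667, refl=2.666667·-0.777778=-2.0741; V=2.666667+2.666667+-2.074074=3.2593
k=3 load: inc=-2.074074, refl=-2.074074·1.000000=-2.0741; V=5.333333+-2.074074+-2.074074=1.1852
k=4 src: inc=-2.074074, refl=-2.074074·-0.777778=1.6132; V=3.259259+-2.074074+1.613169=2.7984
k=5 load: inc=1.613169, refl=1.613169·1.000000=1.6132; V=1.185185+1.613169+1.613169=4.4115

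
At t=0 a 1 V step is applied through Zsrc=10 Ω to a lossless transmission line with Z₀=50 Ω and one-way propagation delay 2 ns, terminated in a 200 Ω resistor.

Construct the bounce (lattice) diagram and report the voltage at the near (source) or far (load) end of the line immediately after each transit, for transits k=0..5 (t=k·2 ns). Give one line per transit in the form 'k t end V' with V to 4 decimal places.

0 0 source 0.8333
1 2 load 1.3333
2 4 source 1.0000
3 6 load 0.8000
4 8 source 0.9333
5 10 load 1.0133

Γ_L=0.600000, Γ_S=-0.666667; launch V₁=1·50/60=0.833333
k=0 src: V=0.8333
k=1 load: inc=0.833333, refl=0.833333·0.600000=0.5000; V=0.000000+0.833333+0.500000=1.3333
k=2 src: inc=0.500000, refl=0.500000·-0.666667=-0.3333; V=0.833333+0.500000+-0.333333=1.0000
k=3 load: inc=-0.333333, refl=-0.333333·0.600000=-0.2000; V=1.333333+-0.333333+-0.200000=0.8000
k=4 src: inc=-0.200000, refl=-0.200000·-0.666667=0.1333; V=1.000000+-0.200000+0.133333=0.9333
k=5 load: inc=0.133333, refl=0.133333·0.600000=0.0800; V=0.800000+0.133333+0.080000=1.0133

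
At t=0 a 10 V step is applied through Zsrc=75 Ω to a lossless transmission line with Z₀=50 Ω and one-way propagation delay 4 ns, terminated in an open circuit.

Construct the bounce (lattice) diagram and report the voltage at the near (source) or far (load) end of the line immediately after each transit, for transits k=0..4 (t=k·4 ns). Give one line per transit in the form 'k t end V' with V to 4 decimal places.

Γ_L=1.000000, Γ_S=0.200000; launch V₁=10·50/125=4.000000
k=0 src: V=4.0000
k=1 load: inc=4.000000, refl=4.000000·1.000000=4.0000; V=0.000000+4.000000+4.000000=8.0000
k=2 src: inc=4.000000, refl=4.000000·0.200000=0.8000; V=4.000000+4.000000+0.800000=8.8000
k=3 load: inc=0.800000, refl=0.800000·1.000000=0.8000; V=8.000000+0.800000+0.800000=9.6000
k=4 src: inc=0.800000, refl=0.800000·0.200000=0.1600; V=8.800000+0.800000+0.160000=9.7600

0 0 source 4.0000
1 4 load 8.0000
2 8 source 8.8000
3 12 load 9.6000
4 16 source 9.7600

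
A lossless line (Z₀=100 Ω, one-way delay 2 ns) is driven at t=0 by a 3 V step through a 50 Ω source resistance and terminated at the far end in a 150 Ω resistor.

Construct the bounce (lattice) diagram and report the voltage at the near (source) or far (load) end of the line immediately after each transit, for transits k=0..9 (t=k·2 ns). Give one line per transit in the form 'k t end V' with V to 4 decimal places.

0 0 source 2.0000
1 2 load 2.4000
2 4 source 2.2667
3 6 load 2.2400
4 8 source 2.2489
5 10 load 2.2507
6 12 source 2.2501
7 14 load 2.2500
8 16 source 2.2500
9 18 load 2.2500

Γ_L=0.200000, Γ_S=-0.333333; launch V₁=3·100/150=2.000000
k=0 src: V=2.0000
k=1 load: inc=2.000000, refl=2.000000·0.200000=0.4000; V=0.000000+2.000000+0.400000=2.4000
k=2 src: inc=0.400000, refl=0.400000·-0.333333=-0.1333; V=2.000000+0.400000+-0.133333=2.2667
k=3 load: inc=-0.133333, refl=-0.133333·0.200000=-0.0267; V=2.400000+-0.133333+-0.026667=2.2400
k=4 src: inc=-0.026667, refl=-0.026667·-0.333333=0.0089; V=2.266667+-0.026667+0.008889=2.2489
k=5 load: inc=0.008889, refl=0.008889·0.200000=0.0018; V=2.240000+0.008889+0.001778=2.2507
k=6 src: inc=0.001778, refl=0.001778·-0.333333=-0.0006; V=2.248889+0.001778+-0.000593=2.2501
k=7 load: inc=-0.000593, refl=-0.000593·0.200000=-0.0001; V=2.250667+-0.000593+-0.000119=2.2500
k=8 src: inc=-0.000119, refl=-0.000119·-0.333333=0.0000; V=2.250074+-0.000119+0.000040=2.2500
k=9 load: inc=0.000040, refl=0.000040·0.200000=0.0000; V=2.249956+0.000040+0.000008=2.2500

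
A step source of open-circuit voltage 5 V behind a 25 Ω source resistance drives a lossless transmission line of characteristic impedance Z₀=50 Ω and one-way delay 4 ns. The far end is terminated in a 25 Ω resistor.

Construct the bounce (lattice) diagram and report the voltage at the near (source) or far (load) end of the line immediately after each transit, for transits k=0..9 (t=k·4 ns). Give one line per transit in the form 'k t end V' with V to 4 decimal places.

Γ_L=-0.333333, Γ_S=-0.333333; launch V₁=5·50/75=3.333333
k=0 src: V=3.3333
k=1 load: inc=3.333333, refl=3.333333·-0.333333=-1.1111; V=0.000000+3.333333+-1.111111=2.2222
k=2 src: inc=-1.111111, refl=-1.111111·-0.333333=0.3704; V=3.333333+-1.111111+0.370370=2.5926
k=3 load: inc=0.370370, refl=0.370370·-0.333333=-0.1235; V=2.222222+0.370370+-0.123457=2.4691
k=4 src: inc=-0.123457, refl=-0.123457·-0.333333=0.0412; V=2.592593+-0.123457+0.041152=2.5103
k=5 load: inc=0.041152, refl=0.041152·-0.333333=-0.0137; V=2.469136+0.041152+-0.013717=2.4966
k=6 src: inc=-0.013717, refl=-0.013717·-0.333333=0.0046; V=2.510288+-0.013717+0.004572=2.5011
k=7 load: inc=0.004572, refl=0.004572·-0.333333=-0.0015; V=2.496571+0.004572+-0.001524=2.4996
k=8 src: inc=-0.001524, refl=-0.001524·-0.333333=0.0005; V=2.501143+-0.001524+0.000508=2.5001
k=9 load: inc=0.000508, refl=0.000508·-0.333333=-0.0002; V=2.499619+0.000508+-0.000169=2.5000

0 0 source 3.3333
1 4 load 2.2222
2 8 source 2.5926
3 12 load 2.4691
4 16 source 2.5103
5 20 load 2.4966
6 24 source 2.5011
7 28 load 2.4996
8 32 source 2.5001
9 36 load 2.5000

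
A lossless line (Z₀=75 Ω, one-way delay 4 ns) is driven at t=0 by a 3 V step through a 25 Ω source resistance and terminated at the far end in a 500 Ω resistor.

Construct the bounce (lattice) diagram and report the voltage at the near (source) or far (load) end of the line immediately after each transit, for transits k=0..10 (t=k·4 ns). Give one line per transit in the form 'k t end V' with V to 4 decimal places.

Γ_L=0.739130, Γ_S=-0.500000; launch V₁=3·75/100=2.250000
k=0 src: V=2.2500
k=1 load: inc=2.250000, refl=2.250000·0.739130=1.6630; V=0.000000+2.250000+1.663043=3.9130
k=2 src: inc=1.663043, refl=1.663043·-0.500000=-0.8315; V=2.250000+1.663043+-0.831522=3.0815
k=3 load: inc=-0.831522, refl=-0.831522·0.739130=-0.6146; V=3.913043+-0.831522+-0.614603=2.4669
k=4 src: inc=-0.614603, refl=-0.614603·-0.500000=0.3073; V=3.081522+-0.614603+0.307302=2.7742
k=5 load: inc=0.307302, refl=0.307302·0.739130=0.2271; V=2.466919+0.307302+0.227136=3.0014
k=6 src: inc=0.227136, refl=0.227136·-0.500000=-0.1136; V=2.774220+0.227136+-0.113568=2.8878
k=7 load: inc=-0.113568, refl=-0.113568·0.739130=-0.0839; V=3.001356+-0.113568+-0.083942=2.8038
k=8 src: inc=-0.083942, refl=-0.083942·-0.500000=0.0420; V=2.887788+-0.083942+0.041971=2.8458
k=9 load: inc=0.041971, refl=0.041971·0.739130=0.0310; V=2.803847+0.041971+0.031022=2.8768
k=10 src: inc=0.031022, refl=0.031022·-0.500000=-0.0155; V=2.845817+0.031022+-0.015511=2.8613

0 0 source 2.2500
1 4 load 3.9130
2 8 source 3.0815
3 12 load 2.4669
4 16 source 2.7742
5 20 load 3.0014
6 24 source 2.8878
7 28 load 2.8038
8 32 source 2.8458
9 36 load 2.8768
10 40 source 2.8613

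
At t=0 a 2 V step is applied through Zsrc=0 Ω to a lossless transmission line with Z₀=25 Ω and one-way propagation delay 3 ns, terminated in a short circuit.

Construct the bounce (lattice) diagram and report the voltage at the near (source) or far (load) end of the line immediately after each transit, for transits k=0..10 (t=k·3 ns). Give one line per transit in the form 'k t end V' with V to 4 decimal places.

0 0 source 2.0000
1 3 load 0.0000
2 6 source 2.0000
3 9 load 0.0000
4 12 source 2.0000
5 15 load 0.0000
6 18 source 2.0000
7 21 load 0.0000
8 24 source 2.0000
9 27 load 0.0000
10 30 source 2.0000

Γ_L=-1.000000, Γ_S=-1.000000; launch V₁=2·25/25=2.000000
k=0 src: V=2.0000
k=1 load: inc=2.000000, refl=2.000000·-1.000000=-2.0000; V=0.000000+2.000000+-2.000000=0.0000
k=2 src: inc=-2.000000, refl=-2.000000·-1.000000=2.0000; V=2.000000+-2.000000+2.000000=2.0000
k=3 load: inc=2.000000, refl=2.000000·-1.000000=-2.0000; V=0.000000+2.000000+-2.000000=0.0000
k=4 src: inc=-2.000000, refl=-2.000000·-1.000000=2.0000; V=2.000000+-2.000000+2.000000=2.0000
k=5 load: inc=2.000000, refl=2.000000·-1.000000=-2.0000; V=0.000000+2.000000+-2.000000=0.0000
k=6 src: inc=-2.000000, refl=-2.000000·-1.000000=2.0000; V=2.000000+-2.000000+2.000000=2.0000
k=7 load: inc=2.000000, refl=2.000000·-1.000000=-2.0000; V=0.000000+2.000000+-2.000000=0.0000
k=8 src: inc=-2.000000, refl=-2.000000·-1.000000=2.0000; V=2.000000+-2.000000+2.000000=2.0000
k=9 load: inc=2.000000, refl=2.000000·-1.000000=-2.0000; V=0.000000+2.000000+-2.000000=0.0000
k=10 src: inc=-2.000000, refl=-2.000000·-1.000000=2.0000; V=2.000000+-2.000000+2.000000=2.0000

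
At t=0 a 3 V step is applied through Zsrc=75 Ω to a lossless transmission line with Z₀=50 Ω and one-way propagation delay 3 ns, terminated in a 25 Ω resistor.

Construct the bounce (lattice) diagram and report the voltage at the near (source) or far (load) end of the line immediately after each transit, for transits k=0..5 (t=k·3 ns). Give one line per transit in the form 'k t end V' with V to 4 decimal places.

0 0 source 1.2000
1 3 load 0.8000
2 6 source 0.7200
3 9 load 0.7467
4 12 source 0.7520
5 15 load 0.7502

Γ_L=-0.333333, Γ_S=0.200000; launch V₁=3·50/125=1.200000
k=0 src: V=1.2000
k=1 load: inc=1.200000, refl=1.200000·-0.333333=-0.4000; V=0.000000+1.200000+-0.400000=0.8000
k=2 src: inc=-0.400000, refl=-0.400000·0.200000=-0.0800; V=1.200000+-0.400000+-0.080000=0.7200
k=3 load: inc=-0.080000, refl=-0.080000·-0.333333=0.0267; V=0.800000+-0.080000+0.026667=0.7467
k=4 src: inc=0.026667, refl=0.026667·0.200000=0.0053; V=0.720000+0.026667+0.005333=0.7520
k=5 load: inc=0.005333, refl=0.005333·-0.333333=-0.0018; V=0.746667+0.005333+-0.001778=0.7502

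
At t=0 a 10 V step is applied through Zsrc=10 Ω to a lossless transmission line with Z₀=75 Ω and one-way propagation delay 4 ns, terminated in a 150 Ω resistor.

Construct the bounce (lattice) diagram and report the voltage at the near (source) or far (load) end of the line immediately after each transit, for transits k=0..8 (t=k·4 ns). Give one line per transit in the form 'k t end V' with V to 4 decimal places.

Γ_L=0.333333, Γ_S=-0.764706; launch V₁=10·75/85=8.823529
k=0 src: V=8.8235
k=1 load: inc=8.823529, refl=8.823529·0.333333=2.9412; V=0.000000+8.823529+2.941176=11.7647
k=2 src: inc=2.941176, refl=2.941176·-0.764706=-2.2491; V=8.823529+2.941176+-2.249135=9.5156
k=3 load: inc=-2.249135, refl=-2.249135·0.333333=-0.7497; V=11.764706+-2.249135+-0.749712=8.7659
k=4 src: inc=-0.749712, refl=-0.749712·-0.764706=0.5733; V=9.515571+-0.749712+0.573309=9.3392
k=5 load: inc=0.573309, refl=0.573309·0.333333=0.1911; V=8.765859+0.573309+0.191103=9.5303
k=6 src: inc=0.191103, refl=0.191103·-0.764706=-0.1461; V=9.339168+0.191103+-0.146138=9.3841
k=7 load: inc=-0.146138, refl=-0.146138·0.333333=-0.0487; V=9.530271+-0.146138+-0.048713=9.3354
k=8 src: inc=-0.048713, refl=-0.048713·-0.764706=0.0373; V=9.384134+-0.048713+0.037251=9.3727

0 0 source 8.8235
1 4 load 11.7647
2 8 source 9.5156
3 12 load 8.7659
4 16 source 9.3392
5 20 load 9.5303
6 24 source 9.3841
7 28 load 9.3354
8 32 source 9.3727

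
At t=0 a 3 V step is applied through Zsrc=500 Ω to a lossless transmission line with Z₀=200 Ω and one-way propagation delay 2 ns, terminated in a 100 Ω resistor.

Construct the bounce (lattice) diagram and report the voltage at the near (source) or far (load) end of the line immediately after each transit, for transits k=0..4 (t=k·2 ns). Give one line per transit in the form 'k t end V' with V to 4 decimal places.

Γ_L=-0.333333, Γ_S=0.428571; launch V₁=3·200/700=0.857143
k=0 src: V=0.8571
k=1 load: inc=0.857143, refl=0.857143·-0.333333=-0.2857; V=0.000000+0.857143+-0.285714=0.5714
k=2 src: inc=-0.285714, refl=-0.285714·0.428571=-0.1224; V=0.857143+-0.285714+-0.122449=0.4490
k=3 load: inc=-0.122449, refl=-0.122449·-0.333333=0.0408; V=0.571429+-0.122449+0.040816=0.4898
k=4 src: inc=0.040816, refl=0.040816·0.428571=0.0175; V=0.448980+0.040816+0.017493=0.5073

0 0 source 0.8571
1 2 load 0.5714
2 4 source 0.4490
3 6 load 0.4898
4 8 source 0.5073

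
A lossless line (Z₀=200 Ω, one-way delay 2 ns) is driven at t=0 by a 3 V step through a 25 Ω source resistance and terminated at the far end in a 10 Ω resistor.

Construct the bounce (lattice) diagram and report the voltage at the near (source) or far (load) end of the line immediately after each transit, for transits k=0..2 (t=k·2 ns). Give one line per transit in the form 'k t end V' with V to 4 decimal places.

Γ_L=-0.904762, Γ_S=-0.777778; launch V₁=3·200/225=2.666667
k=0 src: V=2.6667
k=1 load: inc=2.666667, refl=2.666667·-0.904762=-2.4127; V=0.000000+2.666667+-2.412698=0.2540
k=2 src: inc=-2.412698, refl=-2.412698·-0.777778=1.8765; V=2.666667+-2.412698+1.876543=2.1305

0 0 source 2.6667
1 2 load 0.2540
2 4 source 2.1305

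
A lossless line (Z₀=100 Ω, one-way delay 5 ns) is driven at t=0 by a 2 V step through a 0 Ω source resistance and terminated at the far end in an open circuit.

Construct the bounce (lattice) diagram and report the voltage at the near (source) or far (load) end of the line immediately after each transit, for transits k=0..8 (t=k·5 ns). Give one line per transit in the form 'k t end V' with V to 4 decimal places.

0 0 source 2.0000
1 5 load 4.0000
2 10 source 2.0000
3 15 load 0.0000
4 20 source 2.0000
5 25 load 4.0000
6 30 source 2.0000
7 35 load 0.0000
8 40 source 2.0000

Γ_L=1.000000, Γ_S=-1.000000; launch V₁=2·100/100=2.000000
k=0 src: V=2.0000
k=1 load: inc=2.000000, refl=2.000000·1.000000=2.0000; V=0.000000+2.000000+2.000000=4.0000
k=2 src: inc=2.000000, refl=2.000000·-1.000000=-2.0000; V=2.000000+2.000000+-2.000000=2.0000
k=3 load: inc=-2.000000, refl=-2.000000·1.000000=-2.0000; V=4.000000+-2.000000+-2.000000=0.0000
k=4 src: inc=-2.000000, refl=-2.000000·-1.000000=2.0000; V=2.000000+-2.000000+2.000000=2.0000
k=5 load: inc=2.000000, refl=2.000000·1.000000=2.0000; V=0.000000+2.000000+2.000000=4.0000
k=6 src: inc=2.000000, refl=2.000000·-1.000000=-2.0000; V=2.000000+2.000000+-2.000000=2.0000
k=7 load: inc=-2.000000, refl=-2.000000·1.000000=-2.0000; V=4.000000+-2.000000+-2.000000=0.0000
k=8 src: inc=-2.000000, refl=-2.000000·-1.000000=2.0000; V=2.000000+-2.000000+2.000000=2.0000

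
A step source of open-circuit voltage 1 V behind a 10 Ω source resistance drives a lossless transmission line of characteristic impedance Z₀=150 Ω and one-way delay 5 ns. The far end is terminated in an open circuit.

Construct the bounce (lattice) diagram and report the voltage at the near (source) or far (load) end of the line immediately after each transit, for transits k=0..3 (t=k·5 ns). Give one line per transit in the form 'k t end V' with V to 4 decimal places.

Γ_L=1.000000, Γ_S=-0.875000; launch V₁=1·150/160=0.937500
k=0 src: V=0.9375
k=1 load: inc=0.937500, refl=0.937500·1.000000=0.9375; V=0.000000+0.937500+0.937500=1.8750
k=2 src: inc=0.937500, refl=0.937500·-0.875000=-0.8203; V=0.937500+0.937500+-0.820312=1.0547
k=3 load: inc=-0.820312, refl=-0.820312·1.000000=-0.8203; V=1.875000+-0.820312+-0.820312=0.2344

0 0 source 0.9375
1 5 load 1.8750
2 10 source 1.0547
3 15 load 0.2344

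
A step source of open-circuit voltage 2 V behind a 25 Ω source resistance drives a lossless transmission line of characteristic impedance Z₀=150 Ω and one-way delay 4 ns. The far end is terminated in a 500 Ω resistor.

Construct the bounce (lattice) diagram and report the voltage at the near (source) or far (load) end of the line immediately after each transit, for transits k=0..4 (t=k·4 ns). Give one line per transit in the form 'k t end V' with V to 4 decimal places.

Γ_L=0.538462, Γ_S=-0.714286; launch V₁=2·150/175=1.714286
k=0 src: V=1.7143
k=1 load: inc=1.714286, refl=1.714286·0.538462=0.9231; V=0.000000+1.714286+0.923077=2.6374
k=2 src: inc=0.923077, refl=0.923077·-0.714286=-0.6593; V=1.714286+0.923077+-0.659341=1.9780
k=3 load: inc=-0.659341, refl=-0.659341·0.538462=-0.3550; V=2.637363+-0.659341+-0.355030=1.6230
k=4 src: inc=-0.355030, refl=-0.355030·-0.714286=0.2536; V=1.978022+-0.355030+0.253593=1.8766

0 0 source 1.7143
1 4 load 2.6374
2 8 source 1.9780
3 12 load 1.6230
4 16 source 1.8766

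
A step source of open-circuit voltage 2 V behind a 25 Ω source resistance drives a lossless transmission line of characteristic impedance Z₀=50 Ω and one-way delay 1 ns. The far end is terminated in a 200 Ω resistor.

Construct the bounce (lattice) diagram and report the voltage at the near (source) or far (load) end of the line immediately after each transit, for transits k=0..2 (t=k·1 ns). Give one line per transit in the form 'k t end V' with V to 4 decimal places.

Γ_L=0.600000, Γ_S=-0.333333; launch V₁=2·50/75=1.333333
k=0 src: V=1.3333
k=1 load: inc=1.333333, refl=1.333333·0.600000=0.8000; V=0.000000+1.333333+0.800000=2.1333
k=2 src: inc=0.800000, refl=0.800000·-0.333333=-0.2667; V=1.333333+0.800000+-0.266667=1.8667

0 0 source 1.3333
1 1 load 2.1333
2 2 source 1.8667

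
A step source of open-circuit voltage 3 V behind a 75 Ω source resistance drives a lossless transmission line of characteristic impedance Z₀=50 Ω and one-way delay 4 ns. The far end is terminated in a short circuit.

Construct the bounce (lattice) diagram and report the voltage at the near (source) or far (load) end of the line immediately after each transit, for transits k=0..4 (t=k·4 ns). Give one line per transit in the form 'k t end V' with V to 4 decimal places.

0 0 source 1.2000
1 4 load 0.0000
2 8 source -0.2400
3 12 load 0.0000
4 16 source 0.0480

Γ_L=-1.000000, Γ_S=0.200000; launch V₁=3·50/125=1.200000
k=0 src: V=1.2000
k=1 load: inc=1.200000, refl=1.200000·-1.000000=-1.2000; V=0.000000+1.200000+-1.200000=0.0000
k=2 src: inc=-1.200000, refl=-1.200000·0.200000=-0.2400; V=1.200000+-1.200000+-0.240000=-0.2400
k=3 load: inc=-0.240000, refl=-0.240000·-1.000000=0.2400; V=0.000000+-0.240000+0.240000=0.0000
k=4 src: inc=0.240000, refl=0.240000·0.200000=0.0480; V=-0.240000+0.240000+0.048000=0.0480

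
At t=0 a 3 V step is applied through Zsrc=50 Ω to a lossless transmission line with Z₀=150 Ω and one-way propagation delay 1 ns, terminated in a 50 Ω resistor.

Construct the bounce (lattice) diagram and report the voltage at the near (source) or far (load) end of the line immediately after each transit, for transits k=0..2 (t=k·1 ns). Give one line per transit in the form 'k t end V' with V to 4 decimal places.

Γ_L=-0.500000, Γ_S=-0.500000; launch V₁=3·150/200=2.250000
k=0 src: V=2.2500
k=1 load: inc=2.250000, refl=2.250000·-0.500000=-1.1250; V=0.000000+2.250000+-1.125000=1.1250
k=2 src: inc=-1.125000, refl=-1.125000·-0.500000=0.5625; V=2.250000+-1.125000+0.562500=1.6875

0 0 source 2.2500
1 1 load 1.1250
2 2 source 1.6875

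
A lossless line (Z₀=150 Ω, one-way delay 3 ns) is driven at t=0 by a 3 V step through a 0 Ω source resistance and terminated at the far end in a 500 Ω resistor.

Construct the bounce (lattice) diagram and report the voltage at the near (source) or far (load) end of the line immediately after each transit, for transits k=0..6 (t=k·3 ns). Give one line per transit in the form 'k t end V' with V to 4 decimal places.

Γ_L=0.538462, Γ_S=-1.000000; launch V₁=3·150/150=3.000000
k=0 src: V=3.0000
k=1 load: inc=3.000000, refl=3.000000·0.538462=1.6154; V=0.000000+3.000000+1.615385=4.6154
k=2 src: inc=1.615385, refl=1.615385·-1.000000=-1.6154; V=3.000000+1.615385+-1.615385=3.0000
k=3 load: inc=-1.615385, refl=-1.615385·0.538462=-0.8698; V=4.615385+-1.615385+-0.869822=2.1302
k=4 src: inc=-0.869822, refl=-0.869822·-1.000000=0.8698; V=3.000000+-0.869822+0.869822=3.0000
k=5 load: inc=0.869822, refl=0.869822·0.538462=0.4684; V=2.130178+0.869822+0.468366=3.4684
k=6 src: inc=0.468366, refl=0.468366·-1.000000=-0.4684; V=3.000000+0.468366+-0.468366=3.0000

0 0 source 3.0000
1 3 load 4.6154
2 6 source 3.0000
3 9 load 2.1302
4 12 source 3.0000
5 15 load 3.4684
6 18 source 3.0000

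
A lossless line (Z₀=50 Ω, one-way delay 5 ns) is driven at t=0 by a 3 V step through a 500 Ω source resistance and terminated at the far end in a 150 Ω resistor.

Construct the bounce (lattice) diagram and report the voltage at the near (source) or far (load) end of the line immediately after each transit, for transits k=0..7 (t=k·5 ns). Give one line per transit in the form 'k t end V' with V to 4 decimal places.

0 0 source 0.2727
1 5 load 0.4091
2 10 source 0.5207
3 15 load 0.5764
4 20 source 0.6221
5 25 load 0.6449
6 30 source 0.6636
7 35 load 0.6729

Γ_L=0.500000, Γ_S=0.818182; launch V₁=3·50/550=0.272727
k=0 src: V=0.2727
k=1 load: inc=0.272727, refl=0.272727·0.500000=0.1364; V=0.000000+0.272727+0.136364=0.4091
k=2 src: inc=0.136364, refl=0.136364·0.818182=0.1116; V=0.272727+0.136364+0.111570=0.5207
k=3 load: inc=0.111570, refl=0.111570·0.500000=0.0558; V=0.409091+0.111570+0.055785=0.5764
k=4 src: inc=0.055785, refl=0.055785·0.818182=0.0456; V=0.520661+0.055785+0.045642=0.6221
k=5 load: inc=0.045642, refl=0.045642·0.500000=0.0228; V=0.576446+0.045642+0.022821=0.6449
k=6 src: inc=0.022821, refl=0.022821·0.818182=0.0187; V=0.622089+0.022821+0.018672=0.6636
k=7 load: inc=0.018672, refl=0.018672·0.500000=0.0093; V=0.644910+0.018672+0.009336=0.6729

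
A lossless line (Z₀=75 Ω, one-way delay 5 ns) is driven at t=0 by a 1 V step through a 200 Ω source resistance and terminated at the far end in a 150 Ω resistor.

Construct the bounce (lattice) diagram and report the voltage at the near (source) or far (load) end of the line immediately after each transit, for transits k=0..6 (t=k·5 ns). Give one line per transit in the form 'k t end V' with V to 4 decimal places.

Γ_L=0.333333, Γ_S=0.454545; launch V₁=1·75/275=0.272727
k=0 src: V=0.2727
k=1 load: inc=0.272727, refl=0.272727·0.333333=0.0909; V=0.000000+0.272727+0.090909=0.3636
k=2 src: inc=0.090909, refl=0.090909·0.454545=0.0413; V=0.272727+0.090909+0.041322=0.4050
k=3 load: inc=0.041322, refl=0.041322·0.333333=0.0138; V=0.363636+0.041322+0.013774=0.4187
k=4 src: inc=0.013774, refl=0.013774·0.454545=0.0063; V=0.404959+0.013774+0.006261=0.4250
k=5 load: inc=0.006261, refl=0.006261·0.333333=0.0021; V=0.418733+0.006261+0.002087=0.4271
k=6 src: inc=0.002087, refl=0.002087·0.454545=0.0009; V=0.424994+0.002087+0.000949=0.4280

0 0 source 0.2727
1 5 load 0.3636
2 10 source 0.4050
3 15 load 0.4187
4 20 source 0.4250
5 25 load 0.4271
6 30 source 0.4280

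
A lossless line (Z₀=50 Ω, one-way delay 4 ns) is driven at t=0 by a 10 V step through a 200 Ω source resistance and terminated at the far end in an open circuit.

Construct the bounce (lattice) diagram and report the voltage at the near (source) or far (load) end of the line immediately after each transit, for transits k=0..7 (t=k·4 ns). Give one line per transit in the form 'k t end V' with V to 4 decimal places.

Γ_L=1.000000, Γ_S=0.600000; launch V₁=10·50/250=2.000000
k=0 src: V=2.0000
k=1 load: inc=2.000000, refl=2.000000·1.000000=2.0000; V=0.000000+2.000000+2.000000=4.0000
k=2 src: inc=2.000000, refl=2.000000·0.600000=1.2000; V=2.000000+2.000000+1.200000=5.2000
k=3 load: inc=1.200000, refl=1.200000·1.000000=1.2000; V=4.000000+1.200000+1.200000=6.4000
k=4 src: inc=1.200000, refl=1.200000·0.600000=0.7200; V=5.200000+1.200000+0.720000=7.1200
k=5 load: inc=0.720000, refl=0.720000·1.000000=0.7200; V=6.400000+0.720000+0.720000=7.8400
k=6 src: inc=0.720000, refl=0.720000·0.600000=0.4320; V=7.120000+0.720000+0.432000=8.2720
k=7 load: inc=0.432000, refl=0.432000·1.000000=0.4320; V=7.840000+0.432000+0.432000=8.7040

0 0 source 2.0000
1 4 load 4.0000
2 8 source 5.2000
3 12 load 6.4000
4 16 source 7.1200
5 20 load 7.8400
6 24 source 8.2720
7 28 load 8.7040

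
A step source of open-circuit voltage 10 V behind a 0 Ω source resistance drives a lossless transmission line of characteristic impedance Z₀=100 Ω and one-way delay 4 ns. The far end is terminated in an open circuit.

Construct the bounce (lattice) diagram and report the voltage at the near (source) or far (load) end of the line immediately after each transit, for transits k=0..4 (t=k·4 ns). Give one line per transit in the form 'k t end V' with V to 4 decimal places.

Γ_L=1.000000, Γ_S=-1.000000; launch V₁=10·100/100=10.000000
k=0 src: V=10.0000
k=1 load: inc=10.000000, refl=10.000000·1.000000=10.0000; V=0.000000+10.000000+10.000000=20.0000
k=2 src: inc=10.000000, refl=10.000000·-1.000000=-10.0000; V=10.000000+10.000000+-10.000000=10.0000
k=3 load: inc=-10.000000, refl=-10.000000·1.000000=-10.0000; V=20.000000+-10.000000+-10.000000=0.0000
k=4 src: inc=-10.000000, refl=-10.000000·-1.000000=10.0000; V=10.000000+-10.000000+10.000000=10.0000

0 0 source 10.0000
1 4 load 20.0000
2 8 source 10.0000
3 12 load 0.0000
4 16 source 10.0000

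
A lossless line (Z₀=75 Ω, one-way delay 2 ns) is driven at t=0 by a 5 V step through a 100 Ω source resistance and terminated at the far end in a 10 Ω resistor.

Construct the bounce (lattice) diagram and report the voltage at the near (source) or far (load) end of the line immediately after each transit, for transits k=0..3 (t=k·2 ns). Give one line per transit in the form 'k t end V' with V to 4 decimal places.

Γ_L=-0.764706, Γ_S=0.142857; launch V₁=5·75/175=2.142857
k=0 src: V=2.1429
k=1 load: inc=2.142857, refl=2.142857·-0.764706=-1.6387; V=0.000000+2.142857+-1.638655=0.5042
k=2 src: inc=-1.638655, refl=-1.638655·0.142857=-0.2341; V=2.142857+-1.638655+-0.234094=0.2701
k=3 load: inc=-0.234094, refl=-0.234094·-0.764706=0.1790; V=0.504202+-0.234094+0.179013=0.4491

0 0 source 2.1429
1 2 load 0.5042
2 4 source 0.2701
3 6 load 0.4491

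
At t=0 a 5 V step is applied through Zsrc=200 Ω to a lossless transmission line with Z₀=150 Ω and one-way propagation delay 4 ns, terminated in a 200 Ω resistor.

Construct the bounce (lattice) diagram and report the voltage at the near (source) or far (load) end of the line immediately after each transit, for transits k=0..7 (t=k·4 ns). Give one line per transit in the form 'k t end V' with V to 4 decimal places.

Γ_L=0.142857, Γ_S=0.142857; launch V₁=5·150/350=2.142857
k=0 src: V=2.1429
k=1 load: inc=2.142857, refl=2.142857·0.142857=0.3061; V=0.000000+2.142857+0.306122=2.4490
k=2 src: inc=0.306122, refl=0.306122·0.142857=0.0437; V=2.142857+0.306122+0.043732=2.4927
k=3 load: inc=0.043732, refl=0.043732·0.142857=0.0062; V=2.448980+0.043732+0.006247=2.4990
k=4 src: inc=0.006247, refl=0.006247·0.142857=0.0009; V=2.492711+0.006247+0.000892=2.4999
k=5 load: inc=0.000892, refl=0.000892·0.142857=0.0001; V=2.498959+0.000892+0.000127=2.5000
k=6 src: inc=0.000127, refl=0.000127·0.142857=0.0000; V=2.499851+0.000127+0.000018=2.5000
k=7 load: inc=0.000018, refl=0.000018·0.142857=0.0000; V=2.499979+0.000018+0.000003=2.5000

0 0 source 2.1429
1 4 load 2.4490
2 8 source 2.4927
3 12 load 2.4990
4 16 source 2.4999
5 20 load 2.5000
6 24 source 2.5000
7 28 load 2.5000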